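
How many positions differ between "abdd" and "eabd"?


Comparing "abdd" and "eabd" position by position:
  Position 0: 'a' vs 'e' => DIFFER
  Position 1: 'b' vs 'a' => DIFFER
  Position 2: 'd' vs 'b' => DIFFER
  Position 3: 'd' vs 'd' => same
Positions that differ: 3

3


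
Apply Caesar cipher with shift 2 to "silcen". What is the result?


Caesar cipher: shift "silcen" by 2
  's' (pos 18) + 2 = pos 20 = 'u'
  'i' (pos 8) + 2 = pos 10 = 'k'
  'l' (pos 11) + 2 = pos 13 = 'n'
  'c' (pos 2) + 2 = pos 4 = 'e'
  'e' (pos 4) + 2 = pos 6 = 'g'
  'n' (pos 13) + 2 = pos 15 = 'p'
Result: uknegp

uknegp


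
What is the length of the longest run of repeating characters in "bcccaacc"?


Input: "bcccaacc"
Scanning for longest run:
  Position 1 ('c'): new char, reset run to 1
  Position 2 ('c'): continues run of 'c', length=2
  Position 3 ('c'): continues run of 'c', length=3
  Position 4 ('a'): new char, reset run to 1
  Position 5 ('a'): continues run of 'a', length=2
  Position 6 ('c'): new char, reset run to 1
  Position 7 ('c'): continues run of 'c', length=2
Longest run: 'c' with length 3

3


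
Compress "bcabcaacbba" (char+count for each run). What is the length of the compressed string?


Input: bcabcaacbba
Runs:
  'b' x 1 => "b1"
  'c' x 1 => "c1"
  'a' x 1 => "a1"
  'b' x 1 => "b1"
  'c' x 1 => "c1"
  'a' x 2 => "a2"
  'c' x 1 => "c1"
  'b' x 2 => "b2"
  'a' x 1 => "a1"
Compressed: "b1c1a1b1c1a2c1b2a1"
Compressed length: 18

18


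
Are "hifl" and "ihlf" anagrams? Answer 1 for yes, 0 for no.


Strings: "hifl", "ihlf"
Sorted first:  fhil
Sorted second: fhil
Sorted forms match => anagrams

1


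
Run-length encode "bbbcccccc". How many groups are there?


Input: bbbcccccc
Scanning for consecutive runs:
  Group 1: 'b' x 3 (positions 0-2)
  Group 2: 'c' x 6 (positions 3-8)
Total groups: 2

2


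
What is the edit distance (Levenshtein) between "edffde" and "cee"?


Computing edit distance: "edffde" -> "cee"
DP table:
           c    e    e
      0    1    2    3
  e   1    1    1    2
  d   2    2    2    2
  f   3    3    3    3
  f   4    4    4    4
  d   5    5    5    5
  e   6    6    5    5
Edit distance = dp[6][3] = 5

5


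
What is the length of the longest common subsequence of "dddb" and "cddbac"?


LCS of "dddb" and "cddbac"
DP table:
           c    d    d    b    a    c
      0    0    0    0    0    0    0
  d   0    0    1    1    1    1    1
  d   0    0    1    2    2    2    2
  d   0    0    1    2    2    2    2
  b   0    0    1    2    3    3    3
LCS length = dp[4][6] = 3

3


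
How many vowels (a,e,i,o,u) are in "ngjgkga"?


Input: ngjgkga
Checking each character:
  'n' at position 0: consonant
  'g' at position 1: consonant
  'j' at position 2: consonant
  'g' at position 3: consonant
  'k' at position 4: consonant
  'g' at position 5: consonant
  'a' at position 6: vowel (running total: 1)
Total vowels: 1

1


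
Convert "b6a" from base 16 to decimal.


Input: "b6a" in base 16
Positional expansion:
  Digit 'b' (value 11) x 16^2 = 2816
  Digit '6' (value 6) x 16^1 = 96
  Digit 'a' (value 10) x 16^0 = 10
Sum = 2922

2922


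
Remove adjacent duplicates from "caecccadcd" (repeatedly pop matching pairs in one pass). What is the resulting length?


Input: caecccadcd
Stack-based adjacent duplicate removal:
  Read 'c': push. Stack: c
  Read 'a': push. Stack: ca
  Read 'e': push. Stack: cae
  Read 'c': push. Stack: caec
  Read 'c': matches stack top 'c' => pop. Stack: cae
  Read 'c': push. Stack: caec
  Read 'a': push. Stack: caeca
  Read 'd': push. Stack: caecad
  Read 'c': push. Stack: caecadc
  Read 'd': push. Stack: caecadcd
Final stack: "caecadcd" (length 8)

8


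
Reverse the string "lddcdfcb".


Input: lddcdfcb
Reading characters right to left:
  Position 7: 'b'
  Position 6: 'c'
  Position 5: 'f'
  Position 4: 'd'
  Position 3: 'c'
  Position 2: 'd'
  Position 1: 'd'
  Position 0: 'l'
Reversed: bcfdcddl

bcfdcddl


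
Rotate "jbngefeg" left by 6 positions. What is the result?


Input: "jbngefeg", rotate left by 6
First 6 characters: "jbngef"
Remaining characters: "eg"
Concatenate remaining + first: "eg" + "jbngef" = "egjbngef"

egjbngef


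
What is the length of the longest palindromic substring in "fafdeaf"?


Input: "fafdeaf"
Checking substrings for palindromes:
  [0:3] "faf" (len 3) => palindrome
Longest palindromic substring: "faf" with length 3

3


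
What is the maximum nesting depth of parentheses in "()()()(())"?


Input: "()()()(())"
Tracking depth:
  Position 0 '(': depth becomes 1
  Position 1 ')': depth becomes 0
  Position 2 '(': depth becomes 1
  Position 3 ')': depth becomes 0
  Position 4 '(': depth becomes 1
  Position 5 ')': depth becomes 0
  Position 6 '(': depth becomes 1
  Position 7 '(': depth becomes 2
  Position 8 ')': depth becomes 1
  Position 9 ')': depth becomes 0
Maximum depth reached: 2

2


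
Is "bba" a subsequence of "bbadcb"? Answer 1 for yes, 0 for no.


Check if "bba" is a subsequence of "bbadcb"
Greedy scan:
  Position 0 ('b'): matches sub[0] = 'b'
  Position 1 ('b'): matches sub[1] = 'b'
  Position 2 ('a'): matches sub[2] = 'a'
  Position 3 ('d'): no match needed
  Position 4 ('c'): no match needed
  Position 5 ('b'): no match needed
All 3 characters matched => is a subsequence

1


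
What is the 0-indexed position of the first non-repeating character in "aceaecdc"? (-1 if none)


Input: aceaecdc
Character frequencies:
  'a': 2
  'c': 3
  'd': 1
  'e': 2
Scanning left to right for freq == 1:
  Position 0 ('a'): freq=2, skip
  Position 1 ('c'): freq=3, skip
  Position 2 ('e'): freq=2, skip
  Position 3 ('a'): freq=2, skip
  Position 4 ('e'): freq=2, skip
  Position 5 ('c'): freq=3, skip
  Position 6 ('d'): unique! => answer = 6

6


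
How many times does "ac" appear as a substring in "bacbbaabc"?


Searching for "ac" in "bacbbaabc"
Scanning each position:
  Position 0: "ba" => no
  Position 1: "ac" => MATCH
  Position 2: "cb" => no
  Position 3: "bb" => no
  Position 4: "ba" => no
  Position 5: "aa" => no
  Position 6: "ab" => no
  Position 7: "bc" => no
Total occurrences: 1

1


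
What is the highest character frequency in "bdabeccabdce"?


Input: bdabeccabdce
Character counts:
  'a': 2
  'b': 3
  'c': 3
  'd': 2
  'e': 2
Maximum frequency: 3

3


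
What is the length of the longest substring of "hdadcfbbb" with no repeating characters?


Input: "hdadcfbbb"
Sliding window (track last position of each char):
  Position 0 ('h'): window [0,0] length 1 -- new best
  Position 1 ('d'): window [0,1] length 2 -- new best
  Position 2 ('a'): window [0,2] length 3 -- new best
  Position 3 ('d'): repeat (last at 1), move window start to 2
  Position 3 ('d'): window [2,3] length 2
  Position 4 ('c'): window [2,4] length 3
  Position 5 ('f'): window [2,5] length 4 -- new best
  Position 6 ('b'): window [2,6] length 5 -- new best
  Position 7 ('b'): repeat (last at 6), move window start to 7
  Position 7 ('b'): window [7,7] length 1
  Position 8 ('b'): repeat (last at 7), move window start to 8
  Position 8 ('b'): window [8,8] length 1
Longest substring with no repeats: "adcfb" with length 5

5


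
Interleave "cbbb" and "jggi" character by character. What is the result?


Interleaving "cbbb" and "jggi":
  Position 0: 'c' from first, 'j' from second => "cj"
  Position 1: 'b' from first, 'g' from second => "bg"
  Position 2: 'b' from first, 'g' from second => "bg"
  Position 3: 'b' from first, 'i' from second => "bi"
Result: cjbgbgbi

cjbgbgbi


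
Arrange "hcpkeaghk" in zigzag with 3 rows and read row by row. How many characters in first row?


Zigzag "hcpkeaghk" into 3 rows:
Placing characters:
  'h' => row 0
  'c' => row 1
  'p' => row 2
  'k' => row 1
  'e' => row 0
  'a' => row 1
  'g' => row 2
  'h' => row 1
  'k' => row 0
Rows:
  Row 0: "hek"
  Row 1: "ckah"
  Row 2: "pg"
First row length: 3

3


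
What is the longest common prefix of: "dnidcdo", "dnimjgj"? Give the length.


Words: dnidcdo, dnimjgj
  Position 0: all 'd' => match
  Position 1: all 'n' => match
  Position 2: all 'i' => match
  Position 3: ('d', 'm') => mismatch, stop
LCP = "dni" (length 3)

3


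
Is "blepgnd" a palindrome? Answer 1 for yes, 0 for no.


Input: blepgnd
Reversed: dngpelb
  Compare pos 0 ('b') with pos 6 ('d'): MISMATCH
  Compare pos 1 ('l') with pos 5 ('n'): MISMATCH
  Compare pos 2 ('e') with pos 4 ('g'): MISMATCH
Result: not a palindrome

0


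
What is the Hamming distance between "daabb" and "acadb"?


Comparing "daabb" and "acadb" position by position:
  Position 0: 'd' vs 'a' => differ
  Position 1: 'a' vs 'c' => differ
  Position 2: 'a' vs 'a' => same
  Position 3: 'b' vs 'd' => differ
  Position 4: 'b' vs 'b' => same
Total differences (Hamming distance): 3

3


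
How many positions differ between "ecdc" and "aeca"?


Comparing "ecdc" and "aeca" position by position:
  Position 0: 'e' vs 'a' => DIFFER
  Position 1: 'c' vs 'e' => DIFFER
  Position 2: 'd' vs 'c' => DIFFER
  Position 3: 'c' vs 'a' => DIFFER
Positions that differ: 4

4


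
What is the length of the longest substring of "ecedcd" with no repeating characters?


Input: "ecedcd"
Sliding window (track last position of each char):
  Position 0 ('e'): window [0,0] length 1 -- new best
  Position 1 ('c'): window [0,1] length 2 -- new best
  Position 2 ('e'): repeat (last at 0), move window start to 1
  Position 2 ('e'): window [1,2] length 2
  Position 3 ('d'): window [1,3] length 3 -- new best
  Position 4 ('c'): repeat (last at 1), move window start to 2
  Position 4 ('c'): window [2,4] length 3
  Position 5 ('d'): repeat (last at 3), move window start to 4
  Position 5 ('d'): window [4,5] length 2
Longest substring with no repeats: "ced" with length 3

3


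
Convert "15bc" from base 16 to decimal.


Input: "15bc" in base 16
Positional expansion:
  Digit '1' (value 1) x 16^3 = 4096
  Digit '5' (value 5) x 16^2 = 1280
  Digit 'b' (value 11) x 16^1 = 176
  Digit 'c' (value 12) x 16^0 = 12
Sum = 5564

5564


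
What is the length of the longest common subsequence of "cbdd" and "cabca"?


LCS of "cbdd" and "cabca"
DP table:
           c    a    b    c    a
      0    0    0    0    0    0
  c   0    1    1    1    1    1
  b   0    1    1    2    2    2
  d   0    1    1    2    2    2
  d   0    1    1    2    2    2
LCS length = dp[4][5] = 2

2


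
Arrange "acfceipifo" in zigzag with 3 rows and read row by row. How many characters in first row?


Zigzag "acfceipifo" into 3 rows:
Placing characters:
  'a' => row 0
  'c' => row 1
  'f' => row 2
  'c' => row 1
  'e' => row 0
  'i' => row 1
  'p' => row 2
  'i' => row 1
  'f' => row 0
  'o' => row 1
Rows:
  Row 0: "aef"
  Row 1: "cciio"
  Row 2: "fp"
First row length: 3

3


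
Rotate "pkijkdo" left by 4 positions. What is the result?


Input: "pkijkdo", rotate left by 4
First 4 characters: "pkij"
Remaining characters: "kdo"
Concatenate remaining + first: "kdo" + "pkij" = "kdopkij"

kdopkij


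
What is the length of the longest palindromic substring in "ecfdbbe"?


Input: "ecfdbbe"
Checking substrings for palindromes:
  [4:6] "bb" (len 2) => palindrome
Longest palindromic substring: "bb" with length 2

2


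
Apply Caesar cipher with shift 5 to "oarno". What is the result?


Caesar cipher: shift "oarno" by 5
  'o' (pos 14) + 5 = pos 19 = 't'
  'a' (pos 0) + 5 = pos 5 = 'f'
  'r' (pos 17) + 5 = pos 22 = 'w'
  'n' (pos 13) + 5 = pos 18 = 's'
  'o' (pos 14) + 5 = pos 19 = 't'
Result: tfwst

tfwst


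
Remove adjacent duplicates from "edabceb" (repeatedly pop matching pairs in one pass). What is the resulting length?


Input: edabceb
Stack-based adjacent duplicate removal:
  Read 'e': push. Stack: e
  Read 'd': push. Stack: ed
  Read 'a': push. Stack: eda
  Read 'b': push. Stack: edab
  Read 'c': push. Stack: edabc
  Read 'e': push. Stack: edabce
  Read 'b': push. Stack: edabceb
Final stack: "edabceb" (length 7)

7


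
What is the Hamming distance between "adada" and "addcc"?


Comparing "adada" and "addcc" position by position:
  Position 0: 'a' vs 'a' => same
  Position 1: 'd' vs 'd' => same
  Position 2: 'a' vs 'd' => differ
  Position 3: 'd' vs 'c' => differ
  Position 4: 'a' vs 'c' => differ
Total differences (Hamming distance): 3

3


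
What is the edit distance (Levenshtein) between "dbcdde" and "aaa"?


Computing edit distance: "dbcdde" -> "aaa"
DP table:
           a    a    a
      0    1    2    3
  d   1    1    2    3
  b   2    2    2    3
  c   3    3    3    3
  d   4    4    4    4
  d   5    5    5    5
  e   6    6    6    6
Edit distance = dp[6][3] = 6

6


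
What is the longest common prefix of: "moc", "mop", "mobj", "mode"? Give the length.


Words: moc, mop, mobj, mode
  Position 0: all 'm' => match
  Position 1: all 'o' => match
  Position 2: ('c', 'p', 'b', 'd') => mismatch, stop
LCP = "mo" (length 2)

2


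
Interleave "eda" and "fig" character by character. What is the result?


Interleaving "eda" and "fig":
  Position 0: 'e' from first, 'f' from second => "ef"
  Position 1: 'd' from first, 'i' from second => "di"
  Position 2: 'a' from first, 'g' from second => "ag"
Result: efdiag

efdiag


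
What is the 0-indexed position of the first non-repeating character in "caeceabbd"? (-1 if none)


Input: caeceabbd
Character frequencies:
  'a': 2
  'b': 2
  'c': 2
  'd': 1
  'e': 2
Scanning left to right for freq == 1:
  Position 0 ('c'): freq=2, skip
  Position 1 ('a'): freq=2, skip
  Position 2 ('e'): freq=2, skip
  Position 3 ('c'): freq=2, skip
  Position 4 ('e'): freq=2, skip
  Position 5 ('a'): freq=2, skip
  Position 6 ('b'): freq=2, skip
  Position 7 ('b'): freq=2, skip
  Position 8 ('d'): unique! => answer = 8

8


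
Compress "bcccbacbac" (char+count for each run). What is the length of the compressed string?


Input: bcccbacbac
Runs:
  'b' x 1 => "b1"
  'c' x 3 => "c3"
  'b' x 1 => "b1"
  'a' x 1 => "a1"
  'c' x 1 => "c1"
  'b' x 1 => "b1"
  'a' x 1 => "a1"
  'c' x 1 => "c1"
Compressed: "b1c3b1a1c1b1a1c1"
Compressed length: 16

16


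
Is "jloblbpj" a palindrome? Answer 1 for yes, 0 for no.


Input: jloblbpj
Reversed: jpblbolj
  Compare pos 0 ('j') with pos 7 ('j'): match
  Compare pos 1 ('l') with pos 6 ('p'): MISMATCH
  Compare pos 2 ('o') with pos 5 ('b'): MISMATCH
  Compare pos 3 ('b') with pos 4 ('l'): MISMATCH
Result: not a palindrome

0


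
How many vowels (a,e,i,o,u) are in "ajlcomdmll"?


Input: ajlcomdmll
Checking each character:
  'a' at position 0: vowel (running total: 1)
  'j' at position 1: consonant
  'l' at position 2: consonant
  'c' at position 3: consonant
  'o' at position 4: vowel (running total: 2)
  'm' at position 5: consonant
  'd' at position 6: consonant
  'm' at position 7: consonant
  'l' at position 8: consonant
  'l' at position 9: consonant
Total vowels: 2

2


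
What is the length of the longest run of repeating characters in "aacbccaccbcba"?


Input: "aacbccaccbcba"
Scanning for longest run:
  Position 1 ('a'): continues run of 'a', length=2
  Position 2 ('c'): new char, reset run to 1
  Position 3 ('b'): new char, reset run to 1
  Position 4 ('c'): new char, reset run to 1
  Position 5 ('c'): continues run of 'c', length=2
  Position 6 ('a'): new char, reset run to 1
  Position 7 ('c'): new char, reset run to 1
  Position 8 ('c'): continues run of 'c', length=2
  Position 9 ('b'): new char, reset run to 1
  Position 10 ('c'): new char, reset run to 1
  Position 11 ('b'): new char, reset run to 1
  Position 12 ('a'): new char, reset run to 1
Longest run: 'a' with length 2

2


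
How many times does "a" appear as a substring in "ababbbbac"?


Searching for "a" in "ababbbbac"
Scanning each position:
  Position 0: "a" => MATCH
  Position 1: "b" => no
  Position 2: "a" => MATCH
  Position 3: "b" => no
  Position 4: "b" => no
  Position 5: "b" => no
  Position 6: "b" => no
  Position 7: "a" => MATCH
  Position 8: "c" => no
Total occurrences: 3

3


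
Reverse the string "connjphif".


Input: connjphif
Reading characters right to left:
  Position 8: 'f'
  Position 7: 'i'
  Position 6: 'h'
  Position 5: 'p'
  Position 4: 'j'
  Position 3: 'n'
  Position 2: 'n'
  Position 1: 'o'
  Position 0: 'c'
Reversed: fihpjnnoc

fihpjnnoc


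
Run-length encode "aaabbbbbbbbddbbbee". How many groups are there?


Input: aaabbbbbbbbddbbbee
Scanning for consecutive runs:
  Group 1: 'a' x 3 (positions 0-2)
  Group 2: 'b' x 8 (positions 3-10)
  Group 3: 'd' x 2 (positions 11-12)
  Group 4: 'b' x 3 (positions 13-15)
  Group 5: 'e' x 2 (positions 16-17)
Total groups: 5

5


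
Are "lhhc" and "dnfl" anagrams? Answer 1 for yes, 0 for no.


Strings: "lhhc", "dnfl"
Sorted first:  chhl
Sorted second: dfln
Differ at position 0: 'c' vs 'd' => not anagrams

0


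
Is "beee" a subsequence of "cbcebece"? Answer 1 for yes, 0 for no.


Check if "beee" is a subsequence of "cbcebece"
Greedy scan:
  Position 0 ('c'): no match needed
  Position 1 ('b'): matches sub[0] = 'b'
  Position 2 ('c'): no match needed
  Position 3 ('e'): matches sub[1] = 'e'
  Position 4 ('b'): no match needed
  Position 5 ('e'): matches sub[2] = 'e'
  Position 6 ('c'): no match needed
  Position 7 ('e'): matches sub[3] = 'e'
All 4 characters matched => is a subsequence

1


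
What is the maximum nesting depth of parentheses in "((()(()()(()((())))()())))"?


Input: "((()(()()(()((())))()())))"
Tracking depth:
  Position 0 '(': depth becomes 1
  Position 1 '(': depth becomes 2
  Position 2 '(': depth becomes 3
  Position 3 ')': depth becomes 2
  Position 4 '(': depth becomes 3
  Position 5 '(': depth becomes 4
  Position 6 ')': depth becomes 3
  Position 7 '(': depth becomes 4
  Position 8 ')': depth becomes 3
  Position 9 '(': depth becomes 4
  Position 10 '(': depth becomes 5
  Position 11 ')': depth becomes 4
  Position 12 '(': depth becomes 5
  Position 13 '(': depth becomes 6
  Position 14 '(': depth becomes 7
  Position 15 ')': depth becomes 6
  Position 16 ')': depth becomes 5
  Position 17 ')': depth becomes 4
  Position 18 ')': depth becomes 3
  Position 19 '(': depth becomes 4
  Position 20 ')': depth becomes 3
  Position 21 '(': depth becomes 4
  Position 22 ')': depth becomes 3
  Position 23 ')': depth becomes 2
  Position 24 ')': depth becomes 1
  Position 25 ')': depth becomes 0
Maximum depth reached: 7

7


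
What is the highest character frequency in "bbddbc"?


Input: bbddbc
Character counts:
  'b': 3
  'c': 1
  'd': 2
Maximum frequency: 3

3


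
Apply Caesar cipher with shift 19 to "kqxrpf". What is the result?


Caesar cipher: shift "kqxrpf" by 19
  'k' (pos 10) + 19 = pos 3 = 'd'
  'q' (pos 16) + 19 = pos 9 = 'j'
  'x' (pos 23) + 19 = pos 16 = 'q'
  'r' (pos 17) + 19 = pos 10 = 'k'
  'p' (pos 15) + 19 = pos 8 = 'i'
  'f' (pos 5) + 19 = pos 24 = 'y'
Result: djqkiy

djqkiy


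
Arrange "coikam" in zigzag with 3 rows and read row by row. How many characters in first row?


Zigzag "coikam" into 3 rows:
Placing characters:
  'c' => row 0
  'o' => row 1
  'i' => row 2
  'k' => row 1
  'a' => row 0
  'm' => row 1
Rows:
  Row 0: "ca"
  Row 1: "okm"
  Row 2: "i"
First row length: 2

2


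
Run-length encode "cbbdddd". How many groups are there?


Input: cbbdddd
Scanning for consecutive runs:
  Group 1: 'c' x 1 (positions 0-0)
  Group 2: 'b' x 2 (positions 1-2)
  Group 3: 'd' x 4 (positions 3-6)
Total groups: 3

3


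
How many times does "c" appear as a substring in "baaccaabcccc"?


Searching for "c" in "baaccaabcccc"
Scanning each position:
  Position 0: "b" => no
  Position 1: "a" => no
  Position 2: "a" => no
  Position 3: "c" => MATCH
  Position 4: "c" => MATCH
  Position 5: "a" => no
  Position 6: "a" => no
  Position 7: "b" => no
  Position 8: "c" => MATCH
  Position 9: "c" => MATCH
  Position 10: "c" => MATCH
  Position 11: "c" => MATCH
Total occurrences: 6

6


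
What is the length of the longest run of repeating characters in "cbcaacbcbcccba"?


Input: "cbcaacbcbcccba"
Scanning for longest run:
  Position 1 ('b'): new char, reset run to 1
  Position 2 ('c'): new char, reset run to 1
  Position 3 ('a'): new char, reset run to 1
  Position 4 ('a'): continues run of 'a', length=2
  Position 5 ('c'): new char, reset run to 1
  Position 6 ('b'): new char, reset run to 1
  Position 7 ('c'): new char, reset run to 1
  Position 8 ('b'): new char, reset run to 1
  Position 9 ('c'): new char, reset run to 1
  Position 10 ('c'): continues run of 'c', length=2
  Position 11 ('c'): continues run of 'c', length=3
  Position 12 ('b'): new char, reset run to 1
  Position 13 ('a'): new char, reset run to 1
Longest run: 'c' with length 3

3


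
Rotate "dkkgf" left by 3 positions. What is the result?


Input: "dkkgf", rotate left by 3
First 3 characters: "dkk"
Remaining characters: "gf"
Concatenate remaining + first: "gf" + "dkk" = "gfdkk"

gfdkk


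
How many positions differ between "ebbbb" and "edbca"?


Comparing "ebbbb" and "edbca" position by position:
  Position 0: 'e' vs 'e' => same
  Position 1: 'b' vs 'd' => DIFFER
  Position 2: 'b' vs 'b' => same
  Position 3: 'b' vs 'c' => DIFFER
  Position 4: 'b' vs 'a' => DIFFER
Positions that differ: 3

3


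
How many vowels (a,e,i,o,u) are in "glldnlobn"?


Input: glldnlobn
Checking each character:
  'g' at position 0: consonant
  'l' at position 1: consonant
  'l' at position 2: consonant
  'd' at position 3: consonant
  'n' at position 4: consonant
  'l' at position 5: consonant
  'o' at position 6: vowel (running total: 1)
  'b' at position 7: consonant
  'n' at position 8: consonant
Total vowels: 1

1


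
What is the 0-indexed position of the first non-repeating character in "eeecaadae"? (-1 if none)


Input: eeecaadae
Character frequencies:
  'a': 3
  'c': 1
  'd': 1
  'e': 4
Scanning left to right for freq == 1:
  Position 0 ('e'): freq=4, skip
  Position 1 ('e'): freq=4, skip
  Position 2 ('e'): freq=4, skip
  Position 3 ('c'): unique! => answer = 3

3


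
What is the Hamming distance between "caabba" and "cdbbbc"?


Comparing "caabba" and "cdbbbc" position by position:
  Position 0: 'c' vs 'c' => same
  Position 1: 'a' vs 'd' => differ
  Position 2: 'a' vs 'b' => differ
  Position 3: 'b' vs 'b' => same
  Position 4: 'b' vs 'b' => same
  Position 5: 'a' vs 'c' => differ
Total differences (Hamming distance): 3

3


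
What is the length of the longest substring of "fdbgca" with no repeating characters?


Input: "fdbgca"
Sliding window (track last position of each char):
  Position 0 ('f'): window [0,0] length 1 -- new best
  Position 1 ('d'): window [0,1] length 2 -- new best
  Position 2 ('b'): window [0,2] length 3 -- new best
  Position 3 ('g'): window [0,3] length 4 -- new best
  Position 4 ('c'): window [0,4] length 5 -- new best
  Position 5 ('a'): window [0,5] length 6 -- new best
Longest substring with no repeats: "fdbgca" with length 6

6


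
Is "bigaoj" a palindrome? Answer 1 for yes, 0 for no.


Input: bigaoj
Reversed: joagib
  Compare pos 0 ('b') with pos 5 ('j'): MISMATCH
  Compare pos 1 ('i') with pos 4 ('o'): MISMATCH
  Compare pos 2 ('g') with pos 3 ('a'): MISMATCH
Result: not a palindrome

0


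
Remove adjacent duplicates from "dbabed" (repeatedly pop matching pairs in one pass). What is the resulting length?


Input: dbabed
Stack-based adjacent duplicate removal:
  Read 'd': push. Stack: d
  Read 'b': push. Stack: db
  Read 'a': push. Stack: dba
  Read 'b': push. Stack: dbab
  Read 'e': push. Stack: dbabe
  Read 'd': push. Stack: dbabed
Final stack: "dbabed" (length 6)

6


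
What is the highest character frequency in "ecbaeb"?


Input: ecbaeb
Character counts:
  'a': 1
  'b': 2
  'c': 1
  'e': 2
Maximum frequency: 2

2


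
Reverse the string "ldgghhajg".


Input: ldgghhajg
Reading characters right to left:
  Position 8: 'g'
  Position 7: 'j'
  Position 6: 'a'
  Position 5: 'h'
  Position 4: 'h'
  Position 3: 'g'
  Position 2: 'g'
  Position 1: 'd'
  Position 0: 'l'
Reversed: gjahhggdl

gjahhggdl


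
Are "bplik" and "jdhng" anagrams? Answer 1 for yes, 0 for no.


Strings: "bplik", "jdhng"
Sorted first:  biklp
Sorted second: dghjn
Differ at position 0: 'b' vs 'd' => not anagrams

0


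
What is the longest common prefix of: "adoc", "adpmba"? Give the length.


Words: adoc, adpmba
  Position 0: all 'a' => match
  Position 1: all 'd' => match
  Position 2: ('o', 'p') => mismatch, stop
LCP = "ad" (length 2)

2


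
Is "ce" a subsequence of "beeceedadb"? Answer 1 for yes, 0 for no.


Check if "ce" is a subsequence of "beeceedadb"
Greedy scan:
  Position 0 ('b'): no match needed
  Position 1 ('e'): no match needed
  Position 2 ('e'): no match needed
  Position 3 ('c'): matches sub[0] = 'c'
  Position 4 ('e'): matches sub[1] = 'e'
  Position 5 ('e'): no match needed
  Position 6 ('d'): no match needed
  Position 7 ('a'): no match needed
  Position 8 ('d'): no match needed
  Position 9 ('b'): no match needed
All 2 characters matched => is a subsequence

1


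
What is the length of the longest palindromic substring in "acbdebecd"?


Input: "acbdebecd"
Checking substrings for palindromes:
  [4:7] "ebe" (len 3) => palindrome
Longest palindromic substring: "ebe" with length 3

3


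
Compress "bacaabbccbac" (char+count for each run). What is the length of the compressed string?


Input: bacaabbccbac
Runs:
  'b' x 1 => "b1"
  'a' x 1 => "a1"
  'c' x 1 => "c1"
  'a' x 2 => "a2"
  'b' x 2 => "b2"
  'c' x 2 => "c2"
  'b' x 1 => "b1"
  'a' x 1 => "a1"
  'c' x 1 => "c1"
Compressed: "b1a1c1a2b2c2b1a1c1"
Compressed length: 18

18


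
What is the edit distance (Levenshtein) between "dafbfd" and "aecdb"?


Computing edit distance: "dafbfd" -> "aecdb"
DP table:
           a    e    c    d    b
      0    1    2    3    4    5
  d   1    1    2    3    3    4
  a   2    1    2    3    4    4
  f   3    2    2    3    4    5
  b   4    3    3    3    4    4
  f   5    4    4    4    4    5
  d   6    5    5    5    4    5
Edit distance = dp[6][5] = 5

5


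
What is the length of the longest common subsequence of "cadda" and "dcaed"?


LCS of "cadda" and "dcaed"
DP table:
           d    c    a    e    d
      0    0    0    0    0    0
  c   0    0    1    1    1    1
  a   0    0    1    2    2    2
  d   0    1    1    2    2    3
  d   0    1    1    2    2    3
  a   0    1    1    2    2    3
LCS length = dp[5][5] = 3

3


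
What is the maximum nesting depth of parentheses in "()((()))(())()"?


Input: "()((()))(())()"
Tracking depth:
  Position 0 '(': depth becomes 1
  Position 1 ')': depth becomes 0
  Position 2 '(': depth becomes 1
  Position 3 '(': depth becomes 2
  Position 4 '(': depth becomes 3
  Position 5 ')': depth becomes 2
  Position 6 ')': depth becomes 1
  Position 7 ')': depth becomes 0
  Position 8 '(': depth becomes 1
  Position 9 '(': depth becomes 2
  Position 10 ')': depth becomes 1
  Position 11 ')': depth becomes 0
  Position 12 '(': depth becomes 1
  Position 13 ')': depth becomes 0
Maximum depth reached: 3

3


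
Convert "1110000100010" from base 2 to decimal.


Input: "1110000100010" in base 2
Positional expansion:
  Digit '1' (value 1) x 2^12 = 4096
  Digit '1' (value 1) x 2^11 = 2048
  Digit '1' (value 1) x 2^10 = 1024
  Digit '0' (value 0) x 2^9 = 0
  Digit '0' (value 0) x 2^8 = 0
  Digit '0' (value 0) x 2^7 = 0
  Digit '0' (value 0) x 2^6 = 0
  Digit '1' (value 1) x 2^5 = 32
  Digit '0' (value 0) x 2^4 = 0
  Digit '0' (value 0) x 2^3 = 0
  Digit '0' (value 0) x 2^2 = 0
  Digit '1' (value 1) x 2^1 = 2
  Digit '0' (value 0) x 2^0 = 0
Sum = 7202

7202


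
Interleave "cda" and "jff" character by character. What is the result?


Interleaving "cda" and "jff":
  Position 0: 'c' from first, 'j' from second => "cj"
  Position 1: 'd' from first, 'f' from second => "df"
  Position 2: 'a' from first, 'f' from second => "af"
Result: cjdfaf

cjdfaf


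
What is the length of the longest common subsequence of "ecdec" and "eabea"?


LCS of "ecdec" and "eabea"
DP table:
           e    a    b    e    a
      0    0    0    0    0    0
  e   0    1    1    1    1    1
  c   0    1    1    1    1    1
  d   0    1    1    1    1    1
  e   0    1    1    1    2    2
  c   0    1    1    1    2    2
LCS length = dp[5][5] = 2

2


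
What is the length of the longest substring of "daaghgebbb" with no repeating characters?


Input: "daaghgebbb"
Sliding window (track last position of each char):
  Position 0 ('d'): window [0,0] length 1 -- new best
  Position 1 ('a'): window [0,1] length 2 -- new best
  Position 2 ('a'): repeat (last at 1), move window start to 2
  Position 2 ('a'): window [2,2] length 1
  Position 3 ('g'): window [2,3] length 2
  Position 4 ('h'): window [2,4] length 3 -- new best
  Position 5 ('g'): repeat (last at 3), move window start to 4
  Position 5 ('g'): window [4,5] length 2
  Position 6 ('e'): window [4,6] length 3
  Position 7 ('b'): window [4,7] length 4 -- new best
  Position 8 ('b'): repeat (last at 7), move window start to 8
  Position 8 ('b'): window [8,8] length 1
  Position 9 ('b'): repeat (last at 8), move window start to 9
  Position 9 ('b'): window [9,9] length 1
Longest substring with no repeats: "hgeb" with length 4

4


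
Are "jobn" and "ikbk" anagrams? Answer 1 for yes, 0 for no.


Strings: "jobn", "ikbk"
Sorted first:  bjno
Sorted second: bikk
Differ at position 1: 'j' vs 'i' => not anagrams

0


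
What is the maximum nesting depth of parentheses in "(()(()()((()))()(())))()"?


Input: "(()(()()((()))()(())))()"
Tracking depth:
  Position 0 '(': depth becomes 1
  Position 1 '(': depth becomes 2
  Position 2 ')': depth becomes 1
  Position 3 '(': depth becomes 2
  Position 4 '(': depth becomes 3
  Position 5 ')': depth becomes 2
  Position 6 '(': depth becomes 3
  Position 7 ')': depth becomes 2
  Position 8 '(': depth becomes 3
  Position 9 '(': depth becomes 4
  Position 10 '(': depth becomes 5
  Position 11 ')': depth becomes 4
  Position 12 ')': depth becomes 3
  Position 13 ')': depth becomes 2
  Position 14 '(': depth becomes 3
  Position 15 ')': depth becomes 2
  Position 16 '(': depth becomes 3
  Position 17 '(': depth becomes 4
  Position 18 ')': depth becomes 3
  Position 19 ')': depth becomes 2
  Position 20 ')': depth becomes 1
  Position 21 ')': depth becomes 0
  Position 22 '(': depth becomes 1
  Position 23 ')': depth becomes 0
Maximum depth reached: 5

5


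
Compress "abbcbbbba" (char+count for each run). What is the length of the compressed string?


Input: abbcbbbba
Runs:
  'a' x 1 => "a1"
  'b' x 2 => "b2"
  'c' x 1 => "c1"
  'b' x 4 => "b4"
  'a' x 1 => "a1"
Compressed: "a1b2c1b4a1"
Compressed length: 10

10


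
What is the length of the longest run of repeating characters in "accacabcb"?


Input: "accacabcb"
Scanning for longest run:
  Position 1 ('c'): new char, reset run to 1
  Position 2 ('c'): continues run of 'c', length=2
  Position 3 ('a'): new char, reset run to 1
  Position 4 ('c'): new char, reset run to 1
  Position 5 ('a'): new char, reset run to 1
  Position 6 ('b'): new char, reset run to 1
  Position 7 ('c'): new char, reset run to 1
  Position 8 ('b'): new char, reset run to 1
Longest run: 'c' with length 2

2


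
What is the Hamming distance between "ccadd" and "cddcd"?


Comparing "ccadd" and "cddcd" position by position:
  Position 0: 'c' vs 'c' => same
  Position 1: 'c' vs 'd' => differ
  Position 2: 'a' vs 'd' => differ
  Position 3: 'd' vs 'c' => differ
  Position 4: 'd' vs 'd' => same
Total differences (Hamming distance): 3

3


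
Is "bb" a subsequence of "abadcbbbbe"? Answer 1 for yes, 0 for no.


Check if "bb" is a subsequence of "abadcbbbbe"
Greedy scan:
  Position 0 ('a'): no match needed
  Position 1 ('b'): matches sub[0] = 'b'
  Position 2 ('a'): no match needed
  Position 3 ('d'): no match needed
  Position 4 ('c'): no match needed
  Position 5 ('b'): matches sub[1] = 'b'
  Position 6 ('b'): no match needed
  Position 7 ('b'): no match needed
  Position 8 ('b'): no match needed
  Position 9 ('e'): no match needed
All 2 characters matched => is a subsequence

1


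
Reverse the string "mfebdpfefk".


Input: mfebdpfefk
Reading characters right to left:
  Position 9: 'k'
  Position 8: 'f'
  Position 7: 'e'
  Position 6: 'f'
  Position 5: 'p'
  Position 4: 'd'
  Position 3: 'b'
  Position 2: 'e'
  Position 1: 'f'
  Position 0: 'm'
Reversed: kfefpdbefm

kfefpdbefm


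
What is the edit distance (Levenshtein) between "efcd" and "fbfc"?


Computing edit distance: "efcd" -> "fbfc"
DP table:
           f    b    f    c
      0    1    2    3    4
  e   1    1    2    3    4
  f   2    1    2    2    3
  c   3    2    2    3    2
  d   4    3    3    3    3
Edit distance = dp[4][4] = 3

3


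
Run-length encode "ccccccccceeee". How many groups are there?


Input: ccccccccceeee
Scanning for consecutive runs:
  Group 1: 'c' x 9 (positions 0-8)
  Group 2: 'e' x 4 (positions 9-12)
Total groups: 2

2


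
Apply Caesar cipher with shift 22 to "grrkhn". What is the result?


Caesar cipher: shift "grrkhn" by 22
  'g' (pos 6) + 22 = pos 2 = 'c'
  'r' (pos 17) + 22 = pos 13 = 'n'
  'r' (pos 17) + 22 = pos 13 = 'n'
  'k' (pos 10) + 22 = pos 6 = 'g'
  'h' (pos 7) + 22 = pos 3 = 'd'
  'n' (pos 13) + 22 = pos 9 = 'j'
Result: cnngdj

cnngdj


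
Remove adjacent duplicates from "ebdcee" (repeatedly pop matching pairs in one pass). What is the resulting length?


Input: ebdcee
Stack-based adjacent duplicate removal:
  Read 'e': push. Stack: e
  Read 'b': push. Stack: eb
  Read 'd': push. Stack: ebd
  Read 'c': push. Stack: ebdc
  Read 'e': push. Stack: ebdce
  Read 'e': matches stack top 'e' => pop. Stack: ebdc
Final stack: "ebdc" (length 4)

4


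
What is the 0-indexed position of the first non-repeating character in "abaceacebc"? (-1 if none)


Input: abaceacebc
Character frequencies:
  'a': 3
  'b': 2
  'c': 3
  'e': 2
Scanning left to right for freq == 1:
  Position 0 ('a'): freq=3, skip
  Position 1 ('b'): freq=2, skip
  Position 2 ('a'): freq=3, skip
  Position 3 ('c'): freq=3, skip
  Position 4 ('e'): freq=2, skip
  Position 5 ('a'): freq=3, skip
  Position 6 ('c'): freq=3, skip
  Position 7 ('e'): freq=2, skip
  Position 8 ('b'): freq=2, skip
  Position 9 ('c'): freq=3, skip
  No unique character found => answer = -1

-1


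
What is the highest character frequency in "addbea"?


Input: addbea
Character counts:
  'a': 2
  'b': 1
  'd': 2
  'e': 1
Maximum frequency: 2

2


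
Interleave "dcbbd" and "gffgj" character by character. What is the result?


Interleaving "dcbbd" and "gffgj":
  Position 0: 'd' from first, 'g' from second => "dg"
  Position 1: 'c' from first, 'f' from second => "cf"
  Position 2: 'b' from first, 'f' from second => "bf"
  Position 3: 'b' from first, 'g' from second => "bg"
  Position 4: 'd' from first, 'j' from second => "dj"
Result: dgcfbfbgdj

dgcfbfbgdj


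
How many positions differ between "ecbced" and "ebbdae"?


Comparing "ecbced" and "ebbdae" position by position:
  Position 0: 'e' vs 'e' => same
  Position 1: 'c' vs 'b' => DIFFER
  Position 2: 'b' vs 'b' => same
  Position 3: 'c' vs 'd' => DIFFER
  Position 4: 'e' vs 'a' => DIFFER
  Position 5: 'd' vs 'e' => DIFFER
Positions that differ: 4

4


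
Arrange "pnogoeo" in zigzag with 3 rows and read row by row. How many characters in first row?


Zigzag "pnogoeo" into 3 rows:
Placing characters:
  'p' => row 0
  'n' => row 1
  'o' => row 2
  'g' => row 1
  'o' => row 0
  'e' => row 1
  'o' => row 2
Rows:
  Row 0: "po"
  Row 1: "nge"
  Row 2: "oo"
First row length: 2

2


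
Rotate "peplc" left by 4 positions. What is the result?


Input: "peplc", rotate left by 4
First 4 characters: "pepl"
Remaining characters: "c"
Concatenate remaining + first: "c" + "pepl" = "cpepl"

cpepl


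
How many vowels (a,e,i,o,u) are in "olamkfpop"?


Input: olamkfpop
Checking each character:
  'o' at position 0: vowel (running total: 1)
  'l' at position 1: consonant
  'a' at position 2: vowel (running total: 2)
  'm' at position 3: consonant
  'k' at position 4: consonant
  'f' at position 5: consonant
  'p' at position 6: consonant
  'o' at position 7: vowel (running total: 3)
  'p' at position 8: consonant
Total vowels: 3

3


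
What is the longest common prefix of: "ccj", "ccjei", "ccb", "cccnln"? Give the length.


Words: ccj, ccjei, ccb, cccnln
  Position 0: all 'c' => match
  Position 1: all 'c' => match
  Position 2: ('j', 'j', 'b', 'c') => mismatch, stop
LCP = "cc" (length 2)

2


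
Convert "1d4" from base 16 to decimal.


Input: "1d4" in base 16
Positional expansion:
  Digit '1' (value 1) x 16^2 = 256
  Digit 'd' (value 13) x 16^1 = 208
  Digit '4' (value 4) x 16^0 = 4
Sum = 468

468


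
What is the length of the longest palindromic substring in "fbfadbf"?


Input: "fbfadbf"
Checking substrings for palindromes:
  [0:3] "fbf" (len 3) => palindrome
Longest palindromic substring: "fbf" with length 3

3


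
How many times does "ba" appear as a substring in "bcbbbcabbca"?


Searching for "ba" in "bcbbbcabbca"
Scanning each position:
  Position 0: "bc" => no
  Position 1: "cb" => no
  Position 2: "bb" => no
  Position 3: "bb" => no
  Position 4: "bc" => no
  Position 5: "ca" => no
  Position 6: "ab" => no
  Position 7: "bb" => no
  Position 8: "bc" => no
  Position 9: "ca" => no
Total occurrences: 0

0


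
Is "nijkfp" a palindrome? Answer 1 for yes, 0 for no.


Input: nijkfp
Reversed: pfkjin
  Compare pos 0 ('n') with pos 5 ('p'): MISMATCH
  Compare pos 1 ('i') with pos 4 ('f'): MISMATCH
  Compare pos 2 ('j') with pos 3 ('k'): MISMATCH
Result: not a palindrome

0


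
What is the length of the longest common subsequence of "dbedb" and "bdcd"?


LCS of "dbedb" and "bdcd"
DP table:
           b    d    c    d
      0    0    0    0    0
  d   0    0    1    1    1
  b   0    1    1    1    1
  e   0    1    1    1    1
  d   0    1    2    2    2
  b   0    1    2    2    2
LCS length = dp[5][4] = 2

2


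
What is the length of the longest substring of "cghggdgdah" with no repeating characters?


Input: "cghggdgdah"
Sliding window (track last position of each char):
  Position 0 ('c'): window [0,0] length 1 -- new best
  Position 1 ('g'): window [0,1] length 2 -- new best
  Position 2 ('h'): window [0,2] length 3 -- new best
  Position 3 ('g'): repeat (last at 1), move window start to 2
  Position 3 ('g'): window [2,3] length 2
  Position 4 ('g'): repeat (last at 3), move window start to 4
  Position 4 ('g'): window [4,4] length 1
  Position 5 ('d'): window [4,5] length 2
  Position 6 ('g'): repeat (last at 4), move window start to 5
  Position 6 ('g'): window [5,6] length 2
  Position 7 ('d'): repeat (last at 5), move window start to 6
  Position 7 ('d'): window [6,7] length 2
  Position 8 ('a'): window [6,8] length 3
  Position 9 ('h'): window [6,9] length 4 -- new best
Longest substring with no repeats: "gdah" with length 4

4


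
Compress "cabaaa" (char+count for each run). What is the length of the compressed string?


Input: cabaaa
Runs:
  'c' x 1 => "c1"
  'a' x 1 => "a1"
  'b' x 1 => "b1"
  'a' x 3 => "a3"
Compressed: "c1a1b1a3"
Compressed length: 8

8


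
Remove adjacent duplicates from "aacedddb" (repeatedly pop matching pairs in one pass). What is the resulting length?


Input: aacedddb
Stack-based adjacent duplicate removal:
  Read 'a': push. Stack: a
  Read 'a': matches stack top 'a' => pop. Stack: (empty)
  Read 'c': push. Stack: c
  Read 'e': push. Stack: ce
  Read 'd': push. Stack: ced
  Read 'd': matches stack top 'd' => pop. Stack: ce
  Read 'd': push. Stack: ced
  Read 'b': push. Stack: cedb
Final stack: "cedb" (length 4)

4


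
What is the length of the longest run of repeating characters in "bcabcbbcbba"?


Input: "bcabcbbcbba"
Scanning for longest run:
  Position 1 ('c'): new char, reset run to 1
  Position 2 ('a'): new char, reset run to 1
  Position 3 ('b'): new char, reset run to 1
  Position 4 ('c'): new char, reset run to 1
  Position 5 ('b'): new char, reset run to 1
  Position 6 ('b'): continues run of 'b', length=2
  Position 7 ('c'): new char, reset run to 1
  Position 8 ('b'): new char, reset run to 1
  Position 9 ('b'): continues run of 'b', length=2
  Position 10 ('a'): new char, reset run to 1
Longest run: 'b' with length 2

2
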